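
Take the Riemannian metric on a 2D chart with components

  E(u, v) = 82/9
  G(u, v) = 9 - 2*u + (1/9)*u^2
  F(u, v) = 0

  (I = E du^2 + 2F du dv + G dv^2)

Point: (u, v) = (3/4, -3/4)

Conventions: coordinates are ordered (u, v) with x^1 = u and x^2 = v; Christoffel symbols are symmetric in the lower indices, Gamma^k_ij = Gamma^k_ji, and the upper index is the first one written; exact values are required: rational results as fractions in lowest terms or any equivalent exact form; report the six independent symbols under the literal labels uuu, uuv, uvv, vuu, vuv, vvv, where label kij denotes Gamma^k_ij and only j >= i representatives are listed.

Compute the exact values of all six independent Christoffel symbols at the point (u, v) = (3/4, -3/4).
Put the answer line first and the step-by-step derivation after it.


Answer: Gamma_uuu = 0, Gamma_uuv = 0, Gamma_uvv = 33/328, Gamma_vuu = 0, Gamma_vuv = -4/33, Gamma_vvv = 0

E = 82/9, F = 0, G = 121/16 at the point
E_u = 0, E_v = 0, F_u = 0, F_v = 0, G_u = -11/6, G_v = 0
EG - F^2 = 4961/72;  g^inv = (72/4961) * [[121/16, 0], [0, 82/9]]
first-kind symbols [ij,l] = (1/2)(d_i g_jl + d_j g_il - d_l g_ij): [uu,u] = E_u/2 = 0, [uu,v] = F_u - E_v/2 = 0, [uv,u] = E_v/2 = 0, [uv,v] = G_u/2 = -11/12, [vv,u] = F_v - G_u/2 = 11/12, [vv,v] = G_v/2 = 0
Gamma^u_ij = (G*[ij,u] - F*[ij,v])/(EG - F^2), Gamma^v_ij = (E*[ij,v] - F*[ij,u])/(EG - F^2)


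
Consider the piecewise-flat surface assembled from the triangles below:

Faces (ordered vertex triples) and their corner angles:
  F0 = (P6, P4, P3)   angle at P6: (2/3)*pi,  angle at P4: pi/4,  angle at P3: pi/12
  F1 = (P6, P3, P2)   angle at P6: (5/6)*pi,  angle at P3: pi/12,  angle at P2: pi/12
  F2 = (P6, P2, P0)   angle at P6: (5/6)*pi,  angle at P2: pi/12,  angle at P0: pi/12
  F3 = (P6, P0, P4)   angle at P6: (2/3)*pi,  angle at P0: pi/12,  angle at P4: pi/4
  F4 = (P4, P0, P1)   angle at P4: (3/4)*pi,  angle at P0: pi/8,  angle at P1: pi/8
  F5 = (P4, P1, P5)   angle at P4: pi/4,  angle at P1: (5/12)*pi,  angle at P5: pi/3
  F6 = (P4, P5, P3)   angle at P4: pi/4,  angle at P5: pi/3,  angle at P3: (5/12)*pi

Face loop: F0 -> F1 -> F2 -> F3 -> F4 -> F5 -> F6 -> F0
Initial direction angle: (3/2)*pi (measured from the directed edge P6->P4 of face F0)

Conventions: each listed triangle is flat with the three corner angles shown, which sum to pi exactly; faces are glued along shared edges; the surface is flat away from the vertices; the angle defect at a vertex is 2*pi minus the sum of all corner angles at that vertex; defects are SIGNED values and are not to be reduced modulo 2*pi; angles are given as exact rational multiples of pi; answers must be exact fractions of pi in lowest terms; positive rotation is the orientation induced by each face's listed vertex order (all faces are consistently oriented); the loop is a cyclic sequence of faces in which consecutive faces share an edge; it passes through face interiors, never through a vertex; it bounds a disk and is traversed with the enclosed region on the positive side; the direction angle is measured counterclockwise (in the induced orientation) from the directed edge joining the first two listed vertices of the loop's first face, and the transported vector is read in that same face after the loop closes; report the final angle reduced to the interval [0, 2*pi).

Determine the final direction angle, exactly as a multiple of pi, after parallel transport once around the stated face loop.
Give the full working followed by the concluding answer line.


enclosed vertex P4: corner angles sum to (7/4)*pi, defect = 2*pi - (7/4)*pi = pi/4
enclosed vertex P6: corner angles sum to 3*pi, defect = 2*pi - 3*pi = -pi
transport around the loop rotates by the sum of enclosed defects; add to the initial angle mod 2*pi
final angle = (3/2)*pi - (3/4)*pi = (3/4)*pi (mod 2*pi)

Answer: final direction angle = (3/4)*pi


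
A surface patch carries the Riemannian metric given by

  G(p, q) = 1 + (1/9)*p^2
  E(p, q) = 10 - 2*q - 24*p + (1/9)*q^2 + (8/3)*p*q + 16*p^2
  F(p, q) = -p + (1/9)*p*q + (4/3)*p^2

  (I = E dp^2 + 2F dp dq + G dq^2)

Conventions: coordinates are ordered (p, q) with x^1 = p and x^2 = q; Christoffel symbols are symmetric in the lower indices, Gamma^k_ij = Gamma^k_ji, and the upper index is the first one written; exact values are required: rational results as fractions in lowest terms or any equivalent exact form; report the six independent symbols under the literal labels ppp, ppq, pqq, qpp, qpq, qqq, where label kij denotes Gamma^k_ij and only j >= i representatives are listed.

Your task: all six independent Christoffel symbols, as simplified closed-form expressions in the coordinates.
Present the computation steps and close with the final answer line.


E = 10 - 2*q - 24*p + (1/9)*q^2 + (8/3)*p*q + 16*p^2; F = -p + (1/9)*p*q + (4/3)*p^2; G = 1 + (1/9)*p^2
Gamma^k_ij = (1/2) g^{kl} (d_i g_jl + d_j g_il - d_l g_ij), with g^inv = (1/(EG-F^2)) [[G, -F], [-F, E]]
first partials: E_p = -24 + (8/3)*q + 32*p, E_q = -2 + (2/9)*q + (8/3)*p, F_p = -1 + (1/9)*q + (8/3)*p, F_q = (1/9)*p, G_p = (2/9)*p, G_q = 0
D = EG - F^2 = 10 - 2*q - 24*p + (1/9)*q^2 + (8/3)*p*q + (145/9)*p^2
expanded: Gamma^p_pp = (G E_p - 2F F_p + F E_q)/(2D), Gamma^p_pq = (G E_q - F G_p)/(2D), Gamma^p_qq = (2G F_q - G G_p - F G_q)/(2D), Gamma^q_pp = (2E F_p - E E_q - F E_p)/(2D), Gamma^q_pq = (E G_p - F E_q)/(2D), Gamma^q_qq = (E G_q - 2F F_q + F G_p)/(2D); substitute and cancel common factors

Answer: Gamma_ppp = (144*p + 12*q - 108)/(145*p^2 + 24*p*q - 216*p + q^2 - 18*q + 90), Gamma_ppq = (12*p + q - 9)/(145*p^2 + 24*p*q - 216*p + q^2 - 18*q + 90), Gamma_pqq = 0, Gamma_qpp = 12*p/(145*p^2 + 24*p*q - 216*p + q^2 - 18*q + 90), Gamma_qpq = p/(145*p^2 + 24*p*q - 216*p + q^2 - 18*q + 90), Gamma_qqq = 0


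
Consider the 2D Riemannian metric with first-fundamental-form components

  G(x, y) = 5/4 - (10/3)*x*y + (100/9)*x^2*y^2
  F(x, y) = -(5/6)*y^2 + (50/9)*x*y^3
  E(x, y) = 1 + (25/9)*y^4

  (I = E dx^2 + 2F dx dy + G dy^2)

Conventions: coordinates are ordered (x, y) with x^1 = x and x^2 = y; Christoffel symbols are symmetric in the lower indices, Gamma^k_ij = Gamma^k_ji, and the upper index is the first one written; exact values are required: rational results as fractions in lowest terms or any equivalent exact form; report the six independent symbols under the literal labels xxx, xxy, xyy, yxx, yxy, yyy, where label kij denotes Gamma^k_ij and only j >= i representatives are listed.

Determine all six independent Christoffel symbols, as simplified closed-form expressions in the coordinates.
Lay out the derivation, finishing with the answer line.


E = 1 + (25/9)*y^4; F = -(5/6)*y^2 + (50/9)*x*y^3; G = 5/4 - (10/3)*x*y + (100/9)*x^2*y^2
Gamma^k_ij = (1/2) g^{kl} (d_i g_jl + d_j g_il - d_l g_ij), with g^inv = (1/(EG-F^2)) [[G, -F], [-F, E]]
first partials: E_x = 0, E_y = (100/9)*y^3, F_x = (50/9)*y^3, F_y = -(5/3)*y + (50/3)*x*y^2, G_x = -(10/3)*y + (200/9)*x*y^2, G_y = -(10/3)*x + (200/9)*x^2*y
D = EG - F^2 = 5/4 - (10/3)*x*y + (25/9)*y^4 + (100/9)*x^2*y^2
expanded: Gamma^x_xx = (G E_x - 2F F_x + F E_y)/(2D), Gamma^x_xy = (G E_y - F G_x)/(2D), Gamma^x_yy = (2G F_y - G G_x - F G_y)/(2D), Gamma^y_xx = (2E F_x - E E_y - F E_x)/(2D), Gamma^y_xy = (E G_x - F E_y)/(2D), Gamma^y_yy = (E G_y - 2F F_y + F G_x)/(2D); substitute and cancel common factors

Answer: Gamma_xxx = 0, Gamma_xxy = 40*y^3/(80*x^2*y^2 - 24*x*y + 20*y^4 + 9), Gamma_xyy = 40*x*y^2/(80*x^2*y^2 - 24*x*y + 20*y^4 + 9), Gamma_yxx = 0, Gamma_yxy = (80*x*y^2 - 12*y)/(80*x^2*y^2 - 24*x*y + 20*y^4 + 9), Gamma_yyy = (80*x^2*y - 12*x)/(80*x^2*y^2 - 24*x*y + 20*y^4 + 9)


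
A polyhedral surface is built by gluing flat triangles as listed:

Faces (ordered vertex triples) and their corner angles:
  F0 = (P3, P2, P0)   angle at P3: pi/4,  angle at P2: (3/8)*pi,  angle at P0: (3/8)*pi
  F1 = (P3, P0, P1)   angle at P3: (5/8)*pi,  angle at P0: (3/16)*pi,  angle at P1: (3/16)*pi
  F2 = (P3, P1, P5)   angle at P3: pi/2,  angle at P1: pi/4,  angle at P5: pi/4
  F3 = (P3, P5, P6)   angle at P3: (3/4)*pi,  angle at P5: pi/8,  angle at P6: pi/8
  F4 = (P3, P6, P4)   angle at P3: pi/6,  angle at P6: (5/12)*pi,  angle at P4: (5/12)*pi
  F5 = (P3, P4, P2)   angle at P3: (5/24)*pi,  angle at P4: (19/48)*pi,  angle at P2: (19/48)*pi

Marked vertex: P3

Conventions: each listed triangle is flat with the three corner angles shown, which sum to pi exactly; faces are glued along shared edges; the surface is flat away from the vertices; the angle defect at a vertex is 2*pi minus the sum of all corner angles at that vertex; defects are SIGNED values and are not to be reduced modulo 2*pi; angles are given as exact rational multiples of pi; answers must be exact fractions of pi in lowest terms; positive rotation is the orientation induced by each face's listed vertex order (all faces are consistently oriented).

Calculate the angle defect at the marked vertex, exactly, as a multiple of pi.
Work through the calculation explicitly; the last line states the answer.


Sum of corner angles at P3: (5/2)*pi
defect = 2*pi - (5/2)*pi

Answer: defect(P3) = -pi/2


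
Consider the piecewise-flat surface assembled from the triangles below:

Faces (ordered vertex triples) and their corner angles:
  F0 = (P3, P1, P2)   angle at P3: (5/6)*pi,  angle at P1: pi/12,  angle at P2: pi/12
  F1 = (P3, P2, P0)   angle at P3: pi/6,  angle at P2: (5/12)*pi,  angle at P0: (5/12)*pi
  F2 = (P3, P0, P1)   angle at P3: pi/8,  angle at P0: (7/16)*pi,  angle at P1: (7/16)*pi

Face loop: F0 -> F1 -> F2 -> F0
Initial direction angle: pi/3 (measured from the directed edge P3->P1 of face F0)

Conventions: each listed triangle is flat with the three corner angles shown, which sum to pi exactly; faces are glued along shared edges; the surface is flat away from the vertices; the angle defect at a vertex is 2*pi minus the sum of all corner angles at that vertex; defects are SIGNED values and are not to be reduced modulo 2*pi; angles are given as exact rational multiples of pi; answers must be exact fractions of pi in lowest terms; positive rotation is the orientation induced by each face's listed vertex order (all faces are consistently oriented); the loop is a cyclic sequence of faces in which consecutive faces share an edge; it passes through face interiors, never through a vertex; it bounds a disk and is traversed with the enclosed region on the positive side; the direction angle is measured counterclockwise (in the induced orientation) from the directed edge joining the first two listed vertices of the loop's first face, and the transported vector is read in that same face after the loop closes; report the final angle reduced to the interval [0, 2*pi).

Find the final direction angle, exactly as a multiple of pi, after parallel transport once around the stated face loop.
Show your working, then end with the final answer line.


enclosed vertex P3: corner angles sum to (9/8)*pi, defect = 2*pi - (9/8)*pi = (7/8)*pi
transport around the loop rotates by the sum of enclosed defects; add to the initial angle mod 2*pi
final angle = pi/3 + (7/8)*pi = (29/24)*pi (mod 2*pi)

Answer: final direction angle = (29/24)*pi


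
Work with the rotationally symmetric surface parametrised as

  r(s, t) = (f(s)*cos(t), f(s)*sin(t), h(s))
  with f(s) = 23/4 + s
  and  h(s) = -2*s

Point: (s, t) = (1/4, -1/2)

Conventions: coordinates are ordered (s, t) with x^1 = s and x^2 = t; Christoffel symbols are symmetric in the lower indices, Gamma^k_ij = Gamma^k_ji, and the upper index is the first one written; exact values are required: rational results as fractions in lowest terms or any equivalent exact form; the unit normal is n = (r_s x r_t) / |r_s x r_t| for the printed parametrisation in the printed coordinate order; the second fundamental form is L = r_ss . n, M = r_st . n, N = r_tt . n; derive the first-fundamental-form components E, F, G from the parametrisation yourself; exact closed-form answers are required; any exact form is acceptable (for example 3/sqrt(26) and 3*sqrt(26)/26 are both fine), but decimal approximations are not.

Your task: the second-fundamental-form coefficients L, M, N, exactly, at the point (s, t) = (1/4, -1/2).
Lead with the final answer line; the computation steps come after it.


Answer: L = 0, M = 0, N = -12*sqrt(5)/5

f = 6, f' = 1, f'' = 0, h' = -2, h'' = 0
E = 5, F = 0, G = 36; answer radicand W^2 = 5
unnormalised second-form numerators: l = 0, m = 0, n = -12; L = l/sqrt(5), and similarly M = m/sqrt(W^2), N = n/sqrt(W^2)


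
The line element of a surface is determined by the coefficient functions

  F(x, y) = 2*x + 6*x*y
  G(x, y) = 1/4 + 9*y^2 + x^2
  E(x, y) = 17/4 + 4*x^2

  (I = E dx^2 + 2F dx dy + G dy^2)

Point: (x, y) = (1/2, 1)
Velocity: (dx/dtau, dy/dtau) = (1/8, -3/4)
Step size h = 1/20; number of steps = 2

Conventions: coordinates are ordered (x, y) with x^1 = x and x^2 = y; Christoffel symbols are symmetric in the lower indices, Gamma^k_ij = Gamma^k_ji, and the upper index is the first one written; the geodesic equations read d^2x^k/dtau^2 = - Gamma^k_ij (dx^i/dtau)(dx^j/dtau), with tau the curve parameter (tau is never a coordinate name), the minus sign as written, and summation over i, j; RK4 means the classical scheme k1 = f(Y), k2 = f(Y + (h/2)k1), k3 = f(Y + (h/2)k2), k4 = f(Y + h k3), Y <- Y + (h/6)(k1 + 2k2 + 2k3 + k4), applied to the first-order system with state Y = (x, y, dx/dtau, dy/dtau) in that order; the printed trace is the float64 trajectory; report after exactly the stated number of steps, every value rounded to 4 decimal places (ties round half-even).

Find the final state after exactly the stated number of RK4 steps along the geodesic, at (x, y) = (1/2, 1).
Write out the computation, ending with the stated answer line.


f(Y) = (dx/dtau, dy/dtau, -Gamma^x_ij Y'^i Y'^j, -Gamma^y_ij Y'^i Y'^j) with the Gammas evaluated at the stage position; h = 0.050000; intermediate values shown to 6 dp
step 0: x = 0.5000, y = 1.0000, dx/dtau = 0.1250, dy/dtau = -0.7500
step 1:
  k1: at (x, y) = (0.500000, 1.000000), (dx/dtau, dy/dtau) = (0.125000, -0.750000); Gamma_xxx = -0.383764, Gamma_xxy = -0.059041, Gamma_xyy = -0.361624, Gamma_yxx = 1.003690, Gamma_yxy = 0.077491, Gamma_yyy = 1.099631; k1 = (0.125000, -0.750000, 0.198339, -0.619696)
  k2: at (x, y) = (0.503125, 0.981250), (dx/dtau, dy/dtau) = (0.129958, -0.765492); Gamma_xxx = -0.395303, Gamma_xxy = -0.061428, Gamma_xyy = -0.368602, Gamma_yxx = 1.031348, Gamma_yxy = 0.081461, Gamma_yyy = 1.122722; k2 = (0.129958, -0.765492, 0.210447, -0.659102)
  k3: at (x, y) = (0.503249, 0.980863), (dx/dtau, dy/dtau) = (0.130261, -0.766478); Gamma_xxx = -0.395605, Gamma_xxy = -0.061496, Gamma_xyy = -0.368801, Gamma_yxx = 1.031972, Gamma_yxy = 0.081562, Gamma_yyy = 1.123243; k3 = (0.130261, -0.766478, 0.211099, -0.661115)
  k4: at (x, y) = (0.506513, 0.961676), (dx/dtau, dy/dtau) = (0.135555, -0.783056); Gamma_xxx = -0.408051, Gamma_xxy = -0.064099, Gamma_xyy = -0.376239, Gamma_yxx = 1.061841, Gamma_yxy = 0.085933, Gamma_yyy = 1.147892; k4 = (0.135555, -0.783056, 0.224591, -0.705129)
  Y <- Y + (h/6)(k1 + 2k2 + 2k3 + k4): x = 0.5065, y = 0.9617, dx/dtau = 0.1356, dy/dtau = -0.7830
step 2:
  k1: at (x, y) = (0.506508, 0.961692), (dx/dtau, dy/dtau) = (0.135550, -0.783044); Gamma_xxx = -0.408038, Gamma_xxy = -0.064096, Gamma_xyy = -0.376231, Gamma_yxx = 1.061814, Gamma_yxy = 0.085929, Gamma_yyy = 1.147870; k1 = (0.135550, -0.783044, 0.224579, -0.705094)
  k2: at (x, y) = (0.509897, 0.942116), (dx/dtau, dy/dtau) = (0.141165, -0.800671); Gamma_xxx = -0.421423, Gamma_xxy = -0.066926, Gamma_xyy = -0.384128, Gamma_yxx = 1.094007, Gamma_yxy = 0.090730, Gamma_yyy = 1.174120; k2 = (0.141165, -0.800671, 0.239524, -0.753989)
  k3: at (x, y) = (0.510037, 0.941675), (dx/dtau, dy/dtau) = (0.141538, -0.801894); Gamma_xxx = -0.421799, Gamma_xxy = -0.067011, Gamma_xyy = -0.384368, Gamma_yxx = 1.094799, Gamma_yxy = 0.090862, Gamma_yyy = 1.174764; k3 = (0.141538, -0.801894, 0.240400, -0.756719)
  k4: at (x, y) = (0.513585, 0.921597), (dx/dtau, dy/dtau) = (0.147570, -0.820880); Gamma_xxx = -0.436332, Gamma_xxy = -0.070121, Gamma_xyy = -0.392827, Gamma_yxx = 1.129823, Gamma_yxy = 0.096196, Gamma_yyy = 1.202949; k4 = (0.147570, -0.820880, 0.257217, -0.811898)
  Y <- Y + (h/6)(k1 + 2k2 + 2k3 + k4): x = 0.5136, y = 0.9216, dx/dtau = 0.1476, dy/dtau = -0.8209

Answer: x = 0.5136, y = 0.9216, dx/dtau = 0.1476, dy/dtau = -0.8209


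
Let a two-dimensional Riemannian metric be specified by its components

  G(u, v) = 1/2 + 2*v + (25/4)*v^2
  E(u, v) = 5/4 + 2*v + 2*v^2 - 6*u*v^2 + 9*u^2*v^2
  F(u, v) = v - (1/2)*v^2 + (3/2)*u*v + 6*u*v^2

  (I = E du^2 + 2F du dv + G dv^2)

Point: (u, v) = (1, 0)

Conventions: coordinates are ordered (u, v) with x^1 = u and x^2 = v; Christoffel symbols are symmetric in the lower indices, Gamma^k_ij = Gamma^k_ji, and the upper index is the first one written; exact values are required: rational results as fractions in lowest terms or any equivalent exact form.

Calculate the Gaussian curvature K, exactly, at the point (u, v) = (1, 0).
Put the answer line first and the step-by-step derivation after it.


Answer: K = -28/25

E = 5/4, F = 0, G = 1/2, EG - F^2 = 5/8 at the point
E_u = 0, E_v = 2, F_u = 0, F_v = 5/2, G_u = 0, G_v = 2
E_vv = 10, F_uv = 3/2, G_uu = 0
Apply the Brioschi formula K = (det M1 - det M2)/(EG - F^2)^2 over the derivative matrices of E, F, G.
M1 = [[-E_vv/2 + F_uv - G_uu/2, E_u/2, F_u - E_v/2], [F_v - G_u/2, E, F], [G_v/2, F, G]] = [[-7/2, 0, -1], [5/2, 5/4, 0], [1, 0, 1/2]]; det M1 = -15/16
M2 = [[0, E_v/2, G_u/2], [E_v/2, E, F], [G_u/2, F, G]] = [[0, 1, 0], [1, 5/4, 0], [0, 0, 1/2]]; det M2 = -1/2
det M1 - det M2 = -7/16; K = -7/16 / (5/8)^2 = -28/25


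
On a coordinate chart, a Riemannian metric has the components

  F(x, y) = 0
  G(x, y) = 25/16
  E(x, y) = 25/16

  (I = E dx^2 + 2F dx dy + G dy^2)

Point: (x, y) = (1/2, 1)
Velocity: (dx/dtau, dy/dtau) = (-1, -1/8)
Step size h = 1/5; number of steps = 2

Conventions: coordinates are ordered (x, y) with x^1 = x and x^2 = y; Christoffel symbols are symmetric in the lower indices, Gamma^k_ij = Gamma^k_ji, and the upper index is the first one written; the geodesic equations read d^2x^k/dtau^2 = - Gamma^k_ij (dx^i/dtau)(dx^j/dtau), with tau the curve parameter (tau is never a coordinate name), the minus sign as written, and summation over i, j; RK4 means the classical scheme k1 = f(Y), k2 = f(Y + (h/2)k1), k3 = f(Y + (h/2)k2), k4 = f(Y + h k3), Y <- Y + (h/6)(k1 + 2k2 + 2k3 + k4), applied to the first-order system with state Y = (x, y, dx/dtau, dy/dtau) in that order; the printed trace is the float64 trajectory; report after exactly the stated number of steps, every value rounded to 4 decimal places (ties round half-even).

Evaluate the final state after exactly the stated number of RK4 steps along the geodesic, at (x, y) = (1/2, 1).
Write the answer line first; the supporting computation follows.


Answer: x = 0.1000, y = 0.9500, dx/dtau = -1.0000, dy/dtau = -0.1250

f(Y) = (dx/dtau, dy/dtau, -Gamma^x_ij Y'^i Y'^j, -Gamma^y_ij Y'^i Y'^j) with the Gammas evaluated at the stage position; h = 0.200000; intermediate values shown to 6 dp
step 0: x = 0.5000, y = 1.0000, dx/dtau = -1.0000, dy/dtau = -0.1250
step 1:
  k1: at (x, y) = (0.500000, 1.000000), (dx/dtau, dy/dtau) = (-1.000000, -0.125000); Gamma_xxx = 0.000000, Gamma_xxy = 0.000000, Gamma_xyy = 0.000000, Gamma_yxx = 0.000000, Gamma_yxy = 0.000000, Gamma_yyy = 0.000000; k1 = (-1.000000, -0.125000, 0.000000, 0.000000)
  k2: at (x, y) = (0.400000, 0.987500), (dx/dtau, dy/dtau) = (-1.000000, -0.125000); Gamma_xxx = 0.000000, Gamma_xxy = 0.000000, Gamma_xyy = 0.000000, Gamma_yxx = 0.000000, Gamma_yxy = 0.000000, Gamma_yyy = 0.000000; k2 = (-1.000000, -0.125000, 0.000000, 0.000000)
  k3: at (x, y) = (0.400000, 0.987500), (dx/dtau, dy/dtau) = (-1.000000, -0.125000); Gamma_xxx = 0.000000, Gamma_xxy = 0.000000, Gamma_xyy = 0.000000, Gamma_yxx = 0.000000, Gamma_yxy = 0.000000, Gamma_yyy = 0.000000; k3 = (-1.000000, -0.125000, 0.000000, 0.000000)
  k4: at (x, y) = (0.300000, 0.975000), (dx/dtau, dy/dtau) = (-1.000000, -0.125000); Gamma_xxx = 0.000000, Gamma_xxy = 0.000000, Gamma_xyy = 0.000000, Gamma_yxx = 0.000000, Gamma_yxy = 0.000000, Gamma_yyy = 0.000000; k4 = (-1.000000, -0.125000, 0.000000, 0.000000)
  Y <- Y + (h/6)(k1 + 2k2 + 2k3 + k4): x = 0.3000, y = 0.9750, dx/dtau = -1.0000, dy/dtau = -0.1250
step 2:
  k1: at (x, y) = (0.300000, 0.975000), (dx/dtau, dy/dtau) = (-1.000000, -0.125000); Gamma_xxx = 0.000000, Gamma_xxy = 0.000000, Gamma_xyy = 0.000000, Gamma_yxx = 0.000000, Gamma_yxy = 0.000000, Gamma_yyy = 0.000000; k1 = (-1.000000, -0.125000, 0.000000, 0.000000)
  k2: at (x, y) = (0.200000, 0.962500), (dx/dtau, dy/dtau) = (-1.000000, -0.125000); Gamma_xxx = 0.000000, Gamma_xxy = 0.000000, Gamma_xyy = 0.000000, Gamma_yxx = 0.000000, Gamma_yxy = 0.000000, Gamma_yyy = 0.000000; k2 = (-1.000000, -0.125000, 0.000000, 0.000000)
  k3: at (x, y) = (0.200000, 0.962500), (dx/dtau, dy/dtau) = (-1.000000, -0.125000); Gamma_xxx = 0.000000, Gamma_xxy = 0.000000, Gamma_xyy = 0.000000, Gamma_yxx = 0.000000, Gamma_yxy = 0.000000, Gamma_yyy = 0.000000; k3 = (-1.000000, -0.125000, 0.000000, 0.000000)
  k4: at (x, y) = (0.100000, 0.950000), (dx/dtau, dy/dtau) = (-1.000000, -0.125000); Gamma_xxx = 0.000000, Gamma_xxy = 0.000000, Gamma_xyy = 0.000000, Gamma_yxx = 0.000000, Gamma_yxy = 0.000000, Gamma_yyy = 0.000000; k4 = (-1.000000, -0.125000, 0.000000, 0.000000)
  Y <- Y + (h/6)(k1 + 2k2 + 2k3 + k4): x = 0.1000, y = 0.9500, dx/dtau = -1.0000, dy/dtau = -0.1250


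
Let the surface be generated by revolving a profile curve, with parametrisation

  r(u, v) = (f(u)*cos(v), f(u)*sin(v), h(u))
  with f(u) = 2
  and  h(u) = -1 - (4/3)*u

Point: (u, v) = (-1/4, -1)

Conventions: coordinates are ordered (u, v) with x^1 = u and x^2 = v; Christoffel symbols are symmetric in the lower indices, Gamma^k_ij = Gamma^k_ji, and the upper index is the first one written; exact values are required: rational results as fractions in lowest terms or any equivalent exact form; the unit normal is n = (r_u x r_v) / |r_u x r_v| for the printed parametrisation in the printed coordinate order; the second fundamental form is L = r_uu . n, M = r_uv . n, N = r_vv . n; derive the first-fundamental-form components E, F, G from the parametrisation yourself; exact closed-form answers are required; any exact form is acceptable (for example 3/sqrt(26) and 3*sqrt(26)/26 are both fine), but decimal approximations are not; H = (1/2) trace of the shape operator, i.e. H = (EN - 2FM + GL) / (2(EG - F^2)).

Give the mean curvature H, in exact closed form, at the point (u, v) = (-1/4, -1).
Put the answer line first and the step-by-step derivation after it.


Answer: H = -1/4

f = 2, f' = 0, f'' = 0, h' = -4/3, h'' = 0
E = 16/9, F = 0, G = 4; answer radicand W^2 = 16/9
unnormalised second-form numerators: l = 0, m = 0, n = -8/3; L = l/sqrt(16/9), and similarly M = m/sqrt(W^2), N = n/sqrt(W^2)
H = (E*n - 2*F*m + G*l) / (2*(EG - F^2)*sqrt(W^2)); E*n - 2*F*m + G*l = -128/27, EG - F^2 = 64/9, so H = (-1/3)/sqrt(16/9)


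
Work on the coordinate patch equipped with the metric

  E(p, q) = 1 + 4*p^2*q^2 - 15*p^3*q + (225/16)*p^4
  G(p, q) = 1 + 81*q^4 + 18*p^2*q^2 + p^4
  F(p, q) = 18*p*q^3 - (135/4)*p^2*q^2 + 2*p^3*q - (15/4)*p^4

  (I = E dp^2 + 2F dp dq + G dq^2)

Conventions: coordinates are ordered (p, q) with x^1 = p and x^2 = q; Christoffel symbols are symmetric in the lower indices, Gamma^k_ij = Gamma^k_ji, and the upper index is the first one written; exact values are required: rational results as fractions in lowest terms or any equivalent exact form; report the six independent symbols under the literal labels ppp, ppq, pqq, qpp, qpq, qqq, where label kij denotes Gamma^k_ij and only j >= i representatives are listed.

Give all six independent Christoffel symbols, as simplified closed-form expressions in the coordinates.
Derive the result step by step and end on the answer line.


E = 1 + 4*p^2*q^2 - 15*p^3*q + (225/16)*p^4; F = 18*p*q^3 - (135/4)*p^2*q^2 + 2*p^3*q - (15/4)*p^4; G = 1 + 81*q^4 + 18*p^2*q^2 + p^4
Gamma^k_ij = (1/2) g^{kl} (d_i g_jl + d_j g_il - d_l g_ij), with g^inv = (1/(EG-F^2)) [[G, -F], [-F, E]]
first partials: E_p = 8*p*q^2 - 45*p^2*q + (225/4)*p^3, E_q = 8*p^2*q - 15*p^3, F_p = 18*q^3 - (135/2)*p*q^2 + 6*p^2*q - 15*p^3, F_q = 54*p*q^2 - (135/2)*p^2*q + 2*p^3, G_p = 36*p*q^2 + 4*p^3, G_q = 324*q^3 + 36*p^2*q
D = EG - F^2 = 1 + 81*q^4 + 22*p^2*q^2 - 15*p^3*q + (241/16)*p^4
expanded: Gamma^p_pp = (G E_p - 2F F_p + F E_q)/(2D), Gamma^p_pq = (G E_q - F G_p)/(2D), Gamma^p_qq = (2G F_q - G G_p - F G_q)/(2D), Gamma^q_pp = (2E F_p - E E_q - F E_p)/(2D), Gamma^q_pq = (E G_p - F E_q)/(2D), Gamma^q_qq = (E G_q - 2F F_q + F G_p)/(2D); substitute and cancel common factors

Answer: Gamma_ppp = (450*p^3 - 360*p^2*q + 64*p*q^2)/(241*p^4 - 240*p^3*q + 352*p^2*q^2 + 1296*q^4 + 16), Gamma_ppq = (-120*p^3 + 64*p^2*q)/(241*p^4 - 240*p^3*q + 352*p^2*q^2 + 1296*q^4 + 16), Gamma_pqq = (-1080*p^2*q + 576*p*q^2)/(241*p^4 - 240*p^3*q + 352*p^2*q^2 + 1296*q^4 + 16), Gamma_qpp = (-120*p^3 + 32*p^2*q - 1080*p*q^2 + 288*q^3)/(241*p^4 - 240*p^3*q + 352*p^2*q^2 + 1296*q^4 + 16), Gamma_qpq = (32*p^3 + 288*p*q^2)/(241*p^4 - 240*p^3*q + 352*p^2*q^2 + 1296*q^4 + 16), Gamma_qqq = (288*p^2*q + 2592*q^3)/(241*p^4 - 240*p^3*q + 352*p^2*q^2 + 1296*q^4 + 16)


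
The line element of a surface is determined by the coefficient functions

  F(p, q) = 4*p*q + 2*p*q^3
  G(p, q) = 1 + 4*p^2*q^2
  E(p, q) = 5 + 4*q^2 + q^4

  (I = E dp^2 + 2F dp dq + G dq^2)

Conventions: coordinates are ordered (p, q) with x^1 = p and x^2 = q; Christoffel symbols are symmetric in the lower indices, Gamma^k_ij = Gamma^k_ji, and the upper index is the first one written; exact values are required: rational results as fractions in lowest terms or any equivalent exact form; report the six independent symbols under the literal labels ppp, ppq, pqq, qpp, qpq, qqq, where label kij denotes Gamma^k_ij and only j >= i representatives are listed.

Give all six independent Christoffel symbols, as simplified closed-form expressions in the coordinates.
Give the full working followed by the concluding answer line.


E = 5 + 4*q^2 + q^4; F = 4*p*q + 2*p*q^3; G = 1 + 4*p^2*q^2
Gamma^k_ij = (1/2) g^{kl} (d_i g_jl + d_j g_il - d_l g_ij), with g^inv = (1/(EG-F^2)) [[G, -F], [-F, E]]
first partials: E_p = 0, E_q = 8*q + 4*q^3, F_p = 4*q + 2*q^3, F_q = 4*p + 6*p*q^2, G_p = 8*p*q^2, G_q = 8*p^2*q
D = EG - F^2 = 5 + 4*q^2 + q^4 + 4*p^2*q^2
expanded: Gamma^p_pp = (G E_p - 2F F_p + F E_q)/(2D), Gamma^p_pq = (G E_q - F G_p)/(2D), Gamma^p_qq = (2G F_q - G G_p - F G_q)/(2D), Gamma^q_pp = (2E F_p - E E_q - F E_p)/(2D), Gamma^q_pq = (E G_p - F E_q)/(2D), Gamma^q_qq = (E G_q - 2F F_q + F G_p)/(2D); substitute and cancel common factors

Answer: Gamma_ppp = 0, Gamma_ppq = (2*q^3 + 4*q)/(4*p^2*q^2 + q^4 + 4*q^2 + 5), Gamma_pqq = (2*p*q^2 + 4*p)/(4*p^2*q^2 + q^4 + 4*q^2 + 5), Gamma_qpp = 0, Gamma_qpq = 4*p*q^2/(4*p^2*q^2 + q^4 + 4*q^2 + 5), Gamma_qqq = 4*p^2*q/(4*p^2*q^2 + q^4 + 4*q^2 + 5)


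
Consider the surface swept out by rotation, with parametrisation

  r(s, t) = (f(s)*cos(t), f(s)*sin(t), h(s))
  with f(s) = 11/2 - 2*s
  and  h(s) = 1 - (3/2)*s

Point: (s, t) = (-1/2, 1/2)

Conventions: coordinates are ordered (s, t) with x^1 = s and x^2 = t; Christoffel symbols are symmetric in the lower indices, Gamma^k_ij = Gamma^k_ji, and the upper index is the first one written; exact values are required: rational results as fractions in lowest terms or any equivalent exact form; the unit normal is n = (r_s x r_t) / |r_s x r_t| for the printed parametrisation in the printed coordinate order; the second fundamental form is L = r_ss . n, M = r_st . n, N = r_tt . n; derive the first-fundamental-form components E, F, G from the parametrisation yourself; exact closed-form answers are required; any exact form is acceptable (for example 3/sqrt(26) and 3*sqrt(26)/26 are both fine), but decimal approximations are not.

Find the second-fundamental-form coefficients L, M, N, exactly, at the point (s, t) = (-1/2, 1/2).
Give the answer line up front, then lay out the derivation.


Answer: L = 0, M = 0, N = -39/10

f = 13/2, f' = -2, f'' = 0, h' = -3/2, h'' = 0
E = 25/4, F = 0, G = 169/4; answer radicand W^2 = 25/4
unnormalised second-form numerators: l = 0, m = 0, n = -39/4; L = l/sqrt(25/4), and similarly M = m/sqrt(W^2), N = n/sqrt(W^2)


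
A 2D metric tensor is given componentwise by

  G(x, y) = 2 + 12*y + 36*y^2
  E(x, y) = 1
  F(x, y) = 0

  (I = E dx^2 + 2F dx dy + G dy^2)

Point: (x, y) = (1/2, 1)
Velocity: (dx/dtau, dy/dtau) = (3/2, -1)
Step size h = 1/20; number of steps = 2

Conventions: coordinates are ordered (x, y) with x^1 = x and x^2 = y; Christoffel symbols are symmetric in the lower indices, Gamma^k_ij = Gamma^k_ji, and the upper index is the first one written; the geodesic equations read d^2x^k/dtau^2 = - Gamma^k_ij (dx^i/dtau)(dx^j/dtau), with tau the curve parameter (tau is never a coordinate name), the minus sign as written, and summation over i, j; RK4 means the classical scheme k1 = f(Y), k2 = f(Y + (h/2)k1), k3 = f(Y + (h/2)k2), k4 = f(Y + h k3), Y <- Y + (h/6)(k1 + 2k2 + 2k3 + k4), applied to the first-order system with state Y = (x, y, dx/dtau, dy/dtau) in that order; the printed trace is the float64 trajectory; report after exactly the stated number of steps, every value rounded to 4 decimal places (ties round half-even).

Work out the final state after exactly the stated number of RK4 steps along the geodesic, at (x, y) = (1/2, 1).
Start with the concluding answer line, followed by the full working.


Answer: x = 0.6500, y = 0.8954, dx/dtau = 1.5000, dy/dtau = -1.0962

f(Y) = (dx/dtau, dy/dtau, -Gamma^x_ij Y'^i Y'^j, -Gamma^y_ij Y'^i Y'^j) with the Gammas evaluated at the stage position; h = 0.050000; intermediate values shown to 6 dp
step 0: x = 0.5000, y = 1.0000, dx/dtau = 1.5000, dy/dtau = -1.0000
step 1:
  k1: at (x, y) = (0.500000, 1.000000), (dx/dtau, dy/dtau) = (1.500000, -1.000000); Gamma_xxx = 0.000000, Gamma_xxy = 0.000000, Gamma_xyy = 0.000000, Gamma_yxx = 0.000000, Gamma_yxy = 0.000000, Gamma_yyy = 0.840000; k1 = (1.500000, -1.000000, 0.000000, -0.840000)
  k2: at (x, y) = (0.537500, 0.975000), (dx/dtau, dy/dtau) = (1.500000, -1.021000); Gamma_xxx = 0.000000, Gamma_xxy = 0.000000, Gamma_xyy = 0.000000, Gamma_yxx = 0.000000, Gamma_yxy = 0.000000, Gamma_yyy = 0.857635; k2 = (1.500000, -1.021000, 0.000000, -0.894034)
  k3: at (x, y) = (0.537500, 0.974475), (dx/dtau, dy/dtau) = (1.500000, -1.022351); Gamma_xxx = 0.000000, Gamma_xxy = 0.000000, Gamma_xyy = 0.000000, Gamma_yxx = 0.000000, Gamma_yxy = 0.000000, Gamma_yyy = 0.858013; k3 = (1.500000, -1.022351, 0.000000, -0.896796)
  k4: at (x, y) = (0.575000, 0.948882), (dx/dtau, dy/dtau) = (1.500000, -1.044840); Gamma_xxx = 0.000000, Gamma_xxy = 0.000000, Gamma_xyy = 0.000000, Gamma_yxx = 0.000000, Gamma_yxy = 0.000000, Gamma_yyy = 0.876847; k4 = (1.500000, -1.044840, 0.000000, -0.957245)
  Y <- Y + (h/6)(k1 + 2k2 + 2k3 + k4): x = 0.5750, y = 0.9489, dx/dtau = 1.5000, dy/dtau = -1.0448
step 2:
  k1: at (x, y) = (0.575000, 0.948904), (dx/dtau, dy/dtau) = (1.500000, -1.044824); Gamma_xxx = 0.000000, Gamma_xxy = 0.000000, Gamma_xyy = 0.000000, Gamma_yxx = 0.000000, Gamma_yxy = 0.000000, Gamma_yyy = 0.876831; k1 = (1.500000, -1.044824, 0.000000, -0.957199)
  k2: at (x, y) = (0.612500, 0.922783), (dx/dtau, dy/dtau) = (1.500000, -1.068754); Gamma_xxx = 0.000000, Gamma_xxy = 0.000000, Gamma_xyy = 0.000000, Gamma_yxx = 0.000000, Gamma_yxy = 0.000000, Gamma_yyy = 0.896904; k2 = (1.500000, -1.068754, 0.000000, -1.024475)
  k3: at (x, y) = (0.612500, 0.922185), (dx/dtau, dy/dtau) = (1.500000, -1.070436); Gamma_xxx = 0.000000, Gamma_xxy = 0.000000, Gamma_xyy = 0.000000, Gamma_yxx = 0.000000, Gamma_yxy = 0.000000, Gamma_yyy = 0.897374; k3 = (1.500000, -1.070436, 0.000000, -1.028241)
  k4: at (x, y) = (0.650000, 0.895382), (dx/dtau, dy/dtau) = (1.500000, -1.096236); Gamma_xxx = 0.000000, Gamma_xxy = 0.000000, Gamma_xyy = 0.000000, Gamma_yxx = 0.000000, Gamma_yxy = 0.000000, Gamma_yyy = 0.918946; k4 = (1.500000, -1.096236, 0.000000, -1.104328)
  Y <- Y + (h/6)(k1 + 2k2 + 2k3 + k4): x = 0.6500, y = 0.8954, dx/dtau = 1.5000, dy/dtau = -1.0962


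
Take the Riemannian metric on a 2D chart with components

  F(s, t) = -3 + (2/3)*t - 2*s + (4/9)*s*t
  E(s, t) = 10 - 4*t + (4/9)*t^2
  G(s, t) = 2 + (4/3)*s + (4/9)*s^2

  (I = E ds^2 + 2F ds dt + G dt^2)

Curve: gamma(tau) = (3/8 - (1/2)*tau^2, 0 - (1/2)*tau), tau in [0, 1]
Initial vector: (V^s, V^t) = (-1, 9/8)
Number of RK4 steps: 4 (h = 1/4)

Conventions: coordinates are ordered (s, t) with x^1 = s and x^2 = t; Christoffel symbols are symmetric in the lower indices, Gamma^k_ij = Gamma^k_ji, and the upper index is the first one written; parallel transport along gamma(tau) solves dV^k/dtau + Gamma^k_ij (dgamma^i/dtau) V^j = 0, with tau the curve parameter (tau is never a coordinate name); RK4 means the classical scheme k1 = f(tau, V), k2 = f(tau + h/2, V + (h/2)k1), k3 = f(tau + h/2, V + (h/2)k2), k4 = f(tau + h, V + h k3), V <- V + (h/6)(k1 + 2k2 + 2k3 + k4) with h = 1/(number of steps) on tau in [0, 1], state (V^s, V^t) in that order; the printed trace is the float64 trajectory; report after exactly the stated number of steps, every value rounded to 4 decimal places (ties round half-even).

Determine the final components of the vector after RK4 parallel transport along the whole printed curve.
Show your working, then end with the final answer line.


gamma'(tau) = (-tau, -1/2); f(tau, V)^k = -Gamma^k_ij(gamma(tau)) gamma'^i(tau) V^j; h = 1/4; intermediate values shown to 6 dp
curve data and Christoffel symbols at the stage parameters:
  tau = 0.000000: gamma = (0.375000, 0.000000), gamma' = (0.000000, -0.500000); Gamma_sss = 0.000000, Gamma_sst = -0.172973, Gamma_stt = 0.000000, Gamma_tss = 0.000000, Gamma_tst = 0.072072, Gamma_ttt = 0.000000
  tau = 0.125000: gamma = (0.367188, -0.062500), gamma' = (-0.125000, -0.500000); Gamma_sss = 0.000000, Gamma_sst = -0.171827, Gamma_stt = 0.000000, Gamma_tss = 0.000000, Gamma_tst = 0.070320, Gamma_ttt = 0.000000
  tau = 0.250000: gamma = (0.343750, -0.125000), gamma' = (-0.250000, -0.500000); Gamma_sss = 0.000000, Gamma_sst = -0.171043, Gamma_stt = 0.000000, Gamma_tss = 0.000000, Gamma_tst = 0.068186, Gamma_ttt = 0.000000
  tau = 0.375000: gamma = (0.304688, -0.187500), gamma' = (-0.375000, -0.500000); Gamma_sss = 0.000000, Gamma_sst = -0.170581, Gamma_stt = 0.000000, Gamma_tss = 0.000000, Gamma_tst = 0.065674, Gamma_ttt = 0.000000
  tau = 0.500000: gamma = (0.250000, -0.250000), gamma' = (-0.500000, -0.500000); Gamma_sss = 0.000000, Gamma_sst = -0.170404, Gamma_stt = 0.000000, Gamma_tss = 0.000000, Gamma_tst = 0.062780, Gamma_ttt = 0.000000
  tau = 0.625000: gamma = (0.179688, -0.312500), gamma' = (-0.625000, -0.500000); Gamma_sss = 0.000000, Gamma_sst = -0.170466, Gamma_stt = 0.000000, Gamma_tss = 0.000000, Gamma_tst = 0.059497, Gamma_ttt = 0.000000
  tau = 0.750000: gamma = (0.093750, -0.375000), gamma' = (-0.750000, -0.500000); Gamma_sss = 0.000000, Gamma_sst = -0.170719, Gamma_stt = 0.000000, Gamma_tss = 0.000000, Gamma_tst = 0.055812, Gamma_ttt = 0.000000
  tau = 0.875000: gamma = (-0.007812, -0.437500), gamma' = (-0.875000, -0.500000); Gamma_sss = 0.000000, Gamma_sst = -0.171111, Gamma_stt = 0.000000, Gamma_tss = 0.000000, Gamma_tst = 0.051712, Gamma_ttt = 0.000000
  tau = 1.000000: gamma = (-0.125000, -0.500000), gamma' = (-1.000000, -0.500000); Gamma_sss = 0.000000, Gamma_sst = -0.171582, Gamma_stt = 0.000000, Gamma_tss = 0.000000, Gamma_tst = 0.047185, Gamma_ttt = 0.000000
step 0: V^s = -1.0000, V^t = 1.1250
step 1: k1 = (0.086486, -0.036036), k2 = (0.060918, -0.024931), k3 = (0.061163, -0.025031), k4 = (0.036375, -0.014501); V <- V + (h/6)(k1 + 2k2 + 2k3 + k4): V^s = -0.9847, V^t = 1.1187
step 2: k1 = (0.036376, -0.014501), k2 = (0.012152, -0.004678), k3 = (0.012331, -0.004748), k4 = (-0.011581, 0.004267); V <- V + (h/6)(k1 + 2k2 + 2k3 + k4): V^s = -0.9816, V^t = 1.1175
step 3: k1 = (-0.011578, 0.004265), k2 = (-0.035328, 0.012330), k3 = (-0.035182, 0.012279), k4 = (-0.058937, 0.019268); V <- V + (h/6)(k1 + 2k2 + 2k3 + k4): V^s = -0.9904, V^t = 1.1206
step 4: k1 = (-0.058930, 0.019266), k2 = (-0.082763, 0.025012), k3 = (-0.082616, 0.024968), k4 = (-0.106594, 0.029313); V <- V + (h/6)(k1 + 2k2 + 2k3 + k4): V^s = -1.0111, V^t = 1.1267

Answer: V^s = -1.0111, V^t = 1.1267


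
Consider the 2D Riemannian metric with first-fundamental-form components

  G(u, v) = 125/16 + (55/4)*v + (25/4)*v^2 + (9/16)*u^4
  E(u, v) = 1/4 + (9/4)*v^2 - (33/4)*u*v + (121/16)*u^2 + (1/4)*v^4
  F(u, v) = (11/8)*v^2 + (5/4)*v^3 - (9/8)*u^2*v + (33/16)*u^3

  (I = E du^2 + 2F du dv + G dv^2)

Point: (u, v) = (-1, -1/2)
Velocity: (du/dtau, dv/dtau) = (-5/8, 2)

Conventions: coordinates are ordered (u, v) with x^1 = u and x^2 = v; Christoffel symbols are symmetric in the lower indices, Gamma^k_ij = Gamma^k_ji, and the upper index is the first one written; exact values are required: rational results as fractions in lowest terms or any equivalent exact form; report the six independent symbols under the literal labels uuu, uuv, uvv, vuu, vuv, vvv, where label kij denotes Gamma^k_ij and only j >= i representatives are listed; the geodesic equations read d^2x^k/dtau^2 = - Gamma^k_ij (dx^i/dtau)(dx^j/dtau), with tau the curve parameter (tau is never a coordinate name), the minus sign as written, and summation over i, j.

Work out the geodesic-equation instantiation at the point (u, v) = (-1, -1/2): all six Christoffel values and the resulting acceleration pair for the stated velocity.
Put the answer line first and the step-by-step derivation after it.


Answer: Gamma_uuu = -2056/1659, Gamma_uuv = 1100/1659, Gamma_uvv = 524/1659, Gamma_vuu = 90/553, Gamma_vuv = -46/553, Gamma_vvv = 752/553; accelerations (d^2u/dtau^2, d^2v/dtau^2) = (11657/13272, -101061/17696)

E = 273/64, F = -21/16, G = 49/16 at the point
E_u = -11, E_v = 47/8, F_u = 81/16, F_v = -25/16, G_u = -9/4, G_v = 15/2
EG - F^2 = 11613/1024;  g^inv = (1024/11613) * [[49/16, 21/16], [21/16, 273/64]]
first-kind symbols [ij,l] = (1/2)(d_i g_jl + d_j g_il - d_l g_ij): [uu,u] = E_u/2 = -11/2, [uu,v] = F_u - E_v/2 = 17/8, [uv,u] = E_v/2 = 47/16, [uv,v] = G_u/2 = -9/8, [vv,u] = F_v - G_u/2 = -7/16, [vv,v] = G_v/2 = 15/4
Gamma^u_ij = (G*[ij,u] - F*[ij,v])/(EG - F^2), Gamma^v_ij = (E*[ij,v] - F*[ij,u])/(EG - F^2)
Gamma_uuu = -2056/1659, Gamma_uuv = 1100/1659, Gamma_uvv = 524/1659, Gamma_vuu = 90/553, Gamma_vuv = -46/553, Gamma_vvv = 752/553
d^2u/dtau^2 = -(Gamma_uuu*(-5/8)^2 + 2*Gamma_uuv*(-5/8)*(2) + Gamma_uvv*(2)^2) = 11657/13272
d^2v/dtau^2 = -(Gamma_vuu*(-5/8)^2 + 2*Gamma_vuv*(-5/8)*(2) + Gamma_vvv*(2)^2) = -101061/17696


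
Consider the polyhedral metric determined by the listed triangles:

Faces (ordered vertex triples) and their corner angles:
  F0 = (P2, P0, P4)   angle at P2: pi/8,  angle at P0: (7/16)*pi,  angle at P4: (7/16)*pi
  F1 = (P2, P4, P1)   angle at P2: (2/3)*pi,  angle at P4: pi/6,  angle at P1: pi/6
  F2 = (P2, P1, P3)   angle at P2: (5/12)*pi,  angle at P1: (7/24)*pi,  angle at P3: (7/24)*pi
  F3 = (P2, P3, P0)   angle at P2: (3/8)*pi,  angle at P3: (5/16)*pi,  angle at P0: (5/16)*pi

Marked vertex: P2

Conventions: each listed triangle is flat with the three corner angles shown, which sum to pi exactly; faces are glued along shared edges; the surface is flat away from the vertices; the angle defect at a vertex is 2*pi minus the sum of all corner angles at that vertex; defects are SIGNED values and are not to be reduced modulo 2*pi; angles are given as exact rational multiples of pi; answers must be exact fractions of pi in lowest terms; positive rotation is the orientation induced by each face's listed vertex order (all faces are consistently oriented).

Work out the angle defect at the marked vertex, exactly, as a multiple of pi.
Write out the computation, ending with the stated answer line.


Sum of corner angles at P2: (19/12)*pi
defect = 2*pi - (19/12)*pi

Answer: defect(P2) = (5/12)*pi


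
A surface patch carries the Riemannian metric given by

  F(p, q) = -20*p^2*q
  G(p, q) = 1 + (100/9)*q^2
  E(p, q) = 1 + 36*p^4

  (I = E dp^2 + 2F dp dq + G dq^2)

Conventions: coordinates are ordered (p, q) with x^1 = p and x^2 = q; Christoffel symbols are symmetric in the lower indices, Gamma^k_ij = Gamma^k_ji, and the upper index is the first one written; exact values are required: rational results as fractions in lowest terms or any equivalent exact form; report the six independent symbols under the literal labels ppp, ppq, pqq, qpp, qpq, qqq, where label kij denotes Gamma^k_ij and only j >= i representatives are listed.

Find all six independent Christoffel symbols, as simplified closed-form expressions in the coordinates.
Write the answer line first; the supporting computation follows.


Answer: Gamma_ppp = 648*p^3/(324*p^4 + 100*q^2 + 9), Gamma_ppq = 0, Gamma_pqq = -180*p^2/(324*p^4 + 100*q^2 + 9), Gamma_qpp = -360*p*q/(324*p^4 + 100*q^2 + 9), Gamma_qpq = 0, Gamma_qqq = 100*q/(324*p^4 + 100*q^2 + 9)

E = 1 + 36*p^4; F = -20*p^2*q; G = 1 + (100/9)*q^2
Gamma^k_ij = (1/2) g^{kl} (d_i g_jl + d_j g_il - d_l g_ij), with g^inv = (1/(EG-F^2)) [[G, -F], [-F, E]]
first partials: E_p = 144*p^3, E_q = 0, F_p = -40*p*q, F_q = -20*p^2, G_p = 0, G_q = (200/9)*q
D = EG - F^2 = 1 + (100/9)*q^2 + 36*p^4
expanded: Gamma^p_pp = (G E_p - 2F F_p + F E_q)/(2D), Gamma^p_pq = (G E_q - F G_p)/(2D), Gamma^p_qq = (2G F_q - G G_p - F G_q)/(2D), Gamma^q_pp = (2E F_p - E E_q - F E_p)/(2D), Gamma^q_pq = (E G_p - F E_q)/(2D), Gamma^q_qq = (E G_q - 2F F_q + F G_p)/(2D); substitute and cancel common factors
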